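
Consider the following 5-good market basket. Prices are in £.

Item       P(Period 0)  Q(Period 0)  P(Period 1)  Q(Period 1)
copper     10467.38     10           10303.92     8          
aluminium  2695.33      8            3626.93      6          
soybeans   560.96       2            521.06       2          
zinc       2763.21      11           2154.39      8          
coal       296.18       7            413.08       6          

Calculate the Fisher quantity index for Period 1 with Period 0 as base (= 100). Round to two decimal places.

78.20

Laspeyres component (base-period weights):
ΣP(Period 0)Q(Period 1) = 10467.38×8 + 2695.33×6 + 560.96×2 + 2763.21×8 + 296.18×6 = 83739.04 + 16171.98 + 1121.92 + 22105.68 + 1777.08 = 124915.7
ΣP(Period 0)Q(Period 0) = 10467.38×10 + 2695.33×8 + 560.96×2 + 2763.21×11 + 296.18×7 = 104673.8 + 21562.64 + 1121.92 + 30395.31 + 2073.26 = 159826.93
L = 124915.7 / 159826.93 × 100 = 78.1569
Paasche component (current-period weights):
ΣP(Period 1)Q(Period 1) = 10303.92×8 + 3626.93×6 + 521.06×2 + 2154.39×8 + 413.08×6 = 82431.36 + 21761.58 + 1042.12 + 17235.12 + 2478.48 = 124948.66
ΣP(Period 1)Q(Period 0) = 10303.92×10 + 3626.93×8 + 521.06×2 + 2154.39×11 + 413.08×7 = 103039.2 + 29015.44 + 1042.12 + 23698.29 + 2891.56 = 159686.61
P = 124948.66 / 159686.61 × 100 = 78.2462
Fisher = √(L × P) = √(78.1569 × 78.2462) = 78.2015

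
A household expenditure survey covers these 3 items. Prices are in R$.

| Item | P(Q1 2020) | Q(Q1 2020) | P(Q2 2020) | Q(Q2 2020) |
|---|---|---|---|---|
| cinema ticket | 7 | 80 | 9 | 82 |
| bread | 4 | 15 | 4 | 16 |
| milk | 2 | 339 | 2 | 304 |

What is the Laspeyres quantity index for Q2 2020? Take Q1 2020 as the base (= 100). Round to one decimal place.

Laspeyres quantity index uses base-period prices as weights.
ΣP(Q1 2020)·Q(Q2 2020) = 7×82 + 4×16 + 2×304 = 574 + 64 + 608 = 1246
ΣP(Q1 2020)·Q(Q1 2020) = 7×80 + 4×15 + 2×339 = 560 + 60 + 678 = 1298
Index = 1246 / 1298 × 100 = 95.9938

96.0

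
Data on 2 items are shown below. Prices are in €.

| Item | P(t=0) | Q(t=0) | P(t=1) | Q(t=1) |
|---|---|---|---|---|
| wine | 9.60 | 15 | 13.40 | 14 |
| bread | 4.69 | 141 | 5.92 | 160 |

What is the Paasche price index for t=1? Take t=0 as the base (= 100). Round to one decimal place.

Paasche price index uses current-period quantities as weights.
ΣP(t=1)·Q(t=1) = 13.40×14 + 5.92×160 = 187.6 + 947.2 = 1134.8
ΣP(t=0)·Q(t=1) = 9.60×14 + 4.69×160 = 134.4 + 750.4 = 884.8
Index = 1134.8 / 884.8 × 100 = 128.2550

128.3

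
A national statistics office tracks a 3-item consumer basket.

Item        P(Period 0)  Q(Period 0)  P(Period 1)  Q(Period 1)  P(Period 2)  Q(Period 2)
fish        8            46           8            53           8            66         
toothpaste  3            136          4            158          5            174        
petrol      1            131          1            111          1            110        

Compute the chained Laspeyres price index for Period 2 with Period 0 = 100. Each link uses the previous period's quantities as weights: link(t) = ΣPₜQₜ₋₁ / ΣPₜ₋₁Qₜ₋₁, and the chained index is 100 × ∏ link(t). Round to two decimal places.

130.56

Link Period 0→Period 1:
ΣP(Period 1)Q(Period 0) = 8×46 + 4×136 + 1×131 = 368 + 544 + 131 = 1043
ΣP(Period 0)Q(Period 0) = 8×46 + 3×136 + 1×131 = 368 + 408 + 131 = 907
link = 1043/907 = 1.149945
Link Period 1→Period 2:
ΣP(Period 2)Q(Period 1) = 8×53 + 5×158 + 1×111 = 424 + 790 + 111 = 1325
ΣP(Period 1)Q(Period 1) = 8×53 + 4×158 + 1×111 = 424 + 632 + 111 = 1167
link = 1325/1167 = 1.135390
Chained index = 100 × 1.149945 × 1.135390 = 130.5636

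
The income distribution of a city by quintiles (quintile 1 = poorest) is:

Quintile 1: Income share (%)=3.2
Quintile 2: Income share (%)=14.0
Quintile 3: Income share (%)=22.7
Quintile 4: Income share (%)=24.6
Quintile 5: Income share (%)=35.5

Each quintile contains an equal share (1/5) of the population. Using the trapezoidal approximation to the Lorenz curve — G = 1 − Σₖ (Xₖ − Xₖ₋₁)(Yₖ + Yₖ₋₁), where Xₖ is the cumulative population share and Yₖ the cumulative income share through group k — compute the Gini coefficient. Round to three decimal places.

0.301

Cumulative income shares Yₖ: 0.0320, 0.1720, 0.3990, 0.6450, 1.0000
Σ (Xₖ−Xₖ₋₁)(Yₖ+Yₖ₋₁) = (1/5)(0.0320+0.0000) + (1/5)(0.1720+0.0320) + (1/5)(0.3990+0.1720) + (1/5)(0.6450+0.3990) + (1/5)(1.0000+0.6450)
  = 0.0064 + 0.0408 + 0.1142 + 0.2088 + 0.3290 = 0.6992
G = 1 − 0.6992 = 0.3008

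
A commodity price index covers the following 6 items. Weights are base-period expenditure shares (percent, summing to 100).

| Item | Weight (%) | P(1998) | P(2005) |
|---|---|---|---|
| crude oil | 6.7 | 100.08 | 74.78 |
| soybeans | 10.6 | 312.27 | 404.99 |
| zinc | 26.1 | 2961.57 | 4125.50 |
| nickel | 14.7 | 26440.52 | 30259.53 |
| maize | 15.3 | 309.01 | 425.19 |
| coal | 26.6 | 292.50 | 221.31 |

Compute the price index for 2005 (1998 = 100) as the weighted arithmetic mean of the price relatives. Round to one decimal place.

113.1

crude oil: 6.7 × (74.78/100.08) = 6.7 × 0.747202 = 5.0063
soybeans: 10.6 × (404.99/312.27) = 10.6 × 1.296923 = 13.7474
zinc: 26.1 × (4125.50/2961.57) = 26.1 × 1.393011 = 36.3576
nickel: 14.7 × (30259.53/26440.52) = 14.7 × 1.144438 = 16.8232
maize: 15.3 × (425.19/309.01) = 15.3 × 1.375975 = 21.0524
coal: 26.6 × (221.31/292.50) = 26.6 × 0.756615 = 20.1260
Index = Σ wᵢ·(p₁ᵢ/p₀ᵢ) = 5.0063 + 13.7474 + 36.3576 + 16.8232 + 21.0524 + 20.1260 = 113.1128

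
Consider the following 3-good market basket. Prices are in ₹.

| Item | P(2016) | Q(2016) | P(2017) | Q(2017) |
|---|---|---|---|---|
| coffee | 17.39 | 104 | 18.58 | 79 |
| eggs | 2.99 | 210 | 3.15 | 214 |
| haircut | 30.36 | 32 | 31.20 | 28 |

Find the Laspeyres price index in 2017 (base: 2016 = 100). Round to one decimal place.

Laspeyres price index uses base-period quantities as weights.
ΣP(2017)·Q(2016) = 18.58×104 + 3.15×210 + 31.20×32 = 1932.32 + 661.5 + 998.4 = 3592.22
ΣP(2016)·Q(2016) = 17.39×104 + 2.99×210 + 30.36×32 = 1808.56 + 627.9 + 971.52 = 3407.98
Index = 3592.22 / 3407.98 × 100 = 105.4061

105.4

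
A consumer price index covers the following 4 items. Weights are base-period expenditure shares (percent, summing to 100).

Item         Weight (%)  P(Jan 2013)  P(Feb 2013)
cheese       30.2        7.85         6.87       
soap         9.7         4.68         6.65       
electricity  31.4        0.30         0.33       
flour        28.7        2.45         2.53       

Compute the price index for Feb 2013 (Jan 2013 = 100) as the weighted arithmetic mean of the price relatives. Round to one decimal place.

cheese: 30.2 × (6.87/7.85) = 30.2 × 0.875159 = 26.4298
soap: 9.7 × (6.65/4.68) = 9.7 × 1.420940 = 13.7831
electricity: 31.4 × (0.33/0.30) = 31.4 × 1.100000 = 34.5400
flour: 28.7 × (2.53/2.45) = 28.7 × 1.032653 = 29.6371
Index = Σ wᵢ·(p₁ᵢ/p₀ᵢ) = 26.4298 + 13.7831 + 34.5400 + 29.6371 = 104.3901

104.4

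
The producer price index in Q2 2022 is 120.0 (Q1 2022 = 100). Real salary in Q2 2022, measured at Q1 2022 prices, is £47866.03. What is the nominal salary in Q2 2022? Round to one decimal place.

Nominal = Real × (Index/100) = 47866.03 × (120.0/100)
        = 47866.03 × 1.200 = 57439.2360

57439.2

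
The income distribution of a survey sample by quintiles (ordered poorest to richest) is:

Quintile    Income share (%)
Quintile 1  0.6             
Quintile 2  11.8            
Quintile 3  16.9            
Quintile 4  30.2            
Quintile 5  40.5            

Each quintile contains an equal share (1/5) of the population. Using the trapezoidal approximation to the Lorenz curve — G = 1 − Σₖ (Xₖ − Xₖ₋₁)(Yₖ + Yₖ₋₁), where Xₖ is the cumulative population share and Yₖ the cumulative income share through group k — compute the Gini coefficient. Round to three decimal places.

0.393

Cumulative income shares Yₖ: 0.0060, 0.1240, 0.2930, 0.5950, 1.0000
Σ (Xₖ−Xₖ₋₁)(Yₖ+Yₖ₋₁) = (1/5)(0.0060+0.0000) + (1/5)(0.1240+0.0060) + (1/5)(0.2930+0.1240) + (1/5)(0.5950+0.2930) + (1/5)(1.0000+0.5950)
  = 0.0012 + 0.0260 + 0.0834 + 0.1776 + 0.3190 = 0.6072
G = 1 − 0.6072 = 0.3928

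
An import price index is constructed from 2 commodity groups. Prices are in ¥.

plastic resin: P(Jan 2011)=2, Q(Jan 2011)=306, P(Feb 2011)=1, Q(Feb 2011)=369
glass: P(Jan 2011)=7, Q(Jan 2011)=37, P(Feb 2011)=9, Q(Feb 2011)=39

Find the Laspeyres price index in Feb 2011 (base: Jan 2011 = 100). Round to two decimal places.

Laspeyres price index uses base-period quantities as weights.
ΣP(Feb 2011)·Q(Jan 2011) = 1×306 + 9×37 = 306 + 333 = 639
ΣP(Jan 2011)·Q(Jan 2011) = 2×306 + 7×37 = 612 + 259 = 871
Index = 639 / 871 × 100 = 73.3639

73.36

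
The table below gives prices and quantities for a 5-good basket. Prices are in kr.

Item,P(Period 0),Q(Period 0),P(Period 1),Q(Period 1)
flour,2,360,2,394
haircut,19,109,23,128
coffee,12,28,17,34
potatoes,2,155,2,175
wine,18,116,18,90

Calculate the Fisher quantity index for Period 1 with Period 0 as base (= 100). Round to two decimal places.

102.12

Laspeyres component (base-period weights):
ΣP(Period 0)Q(Period 1) = 2×394 + 19×128 + 12×34 + 2×175 + 18×90 = 788 + 2432 + 408 + 350 + 1620 = 5598
ΣP(Period 0)Q(Period 0) = 2×360 + 19×109 + 12×28 + 2×155 + 18×116 = 720 + 2071 + 336 + 310 + 2088 = 5525
L = 5598 / 5525 × 100 = 101.3213
Paasche component (current-period weights):
ΣP(Period 1)Q(Period 1) = 2×394 + 23×128 + 17×34 + 2×175 + 18×90 = 788 + 2944 + 578 + 350 + 1620 = 6280
ΣP(Period 1)Q(Period 0) = 2×360 + 23×109 + 17×28 + 2×155 + 18×116 = 720 + 2507 + 476 + 310 + 2088 = 6101
P = 6280 / 6101 × 100 = 102.9339
Fisher = √(L × P) = √(101.3213 × 102.9339) = 102.1244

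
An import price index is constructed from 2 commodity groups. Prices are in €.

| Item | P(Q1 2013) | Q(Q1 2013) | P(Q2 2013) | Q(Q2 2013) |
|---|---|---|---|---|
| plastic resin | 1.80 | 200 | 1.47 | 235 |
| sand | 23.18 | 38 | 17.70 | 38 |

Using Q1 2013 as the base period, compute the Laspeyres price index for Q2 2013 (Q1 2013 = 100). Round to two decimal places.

Laspeyres price index uses base-period quantities as weights.
ΣP(Q2 2013)·Q(Q1 2013) = 1.47×200 + 17.70×38 = 294 + 672.6 = 966.6
ΣP(Q1 2013)·Q(Q1 2013) = 1.80×200 + 23.18×38 = 360 + 880.84 = 1240.84
Index = 966.6 / 1240.84 × 100 = 77.8988

77.90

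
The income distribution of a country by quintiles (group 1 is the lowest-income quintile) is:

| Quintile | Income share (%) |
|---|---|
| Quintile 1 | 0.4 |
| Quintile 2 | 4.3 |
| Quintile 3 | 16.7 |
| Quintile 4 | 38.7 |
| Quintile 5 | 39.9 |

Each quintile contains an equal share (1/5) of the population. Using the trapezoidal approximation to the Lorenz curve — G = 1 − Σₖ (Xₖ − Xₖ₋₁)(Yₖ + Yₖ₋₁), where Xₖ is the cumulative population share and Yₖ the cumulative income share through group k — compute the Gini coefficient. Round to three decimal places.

Cumulative income shares Yₖ: 0.0040, 0.0470, 0.2140, 0.6010, 1.0000
Σ (Xₖ−Xₖ₋₁)(Yₖ+Yₖ₋₁) = (1/5)(0.0040+0.0000) + (1/5)(0.0470+0.0040) + (1/5)(0.2140+0.0470) + (1/5)(0.6010+0.2140) + (1/5)(1.0000+0.6010)
  = 0.0008 + 0.0102 + 0.0522 + 0.1630 + 0.3202 = 0.5464
G = 1 − 0.5464 = 0.4536

0.454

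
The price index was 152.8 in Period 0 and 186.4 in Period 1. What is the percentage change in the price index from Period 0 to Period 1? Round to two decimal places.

Change = (186.4 − 152.8) / 152.8 × 100
       = 33.6 / 152.8 × 100 = 21.9895%

21.99%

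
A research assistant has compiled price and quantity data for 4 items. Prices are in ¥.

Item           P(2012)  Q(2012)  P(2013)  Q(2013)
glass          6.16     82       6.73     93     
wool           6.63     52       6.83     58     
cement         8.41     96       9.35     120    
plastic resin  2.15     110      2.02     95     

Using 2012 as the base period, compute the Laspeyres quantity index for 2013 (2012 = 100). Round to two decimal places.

114.63

Laspeyres quantity index uses base-period prices as weights.
ΣP(2012)·Q(2013) = 6.16×93 + 6.63×58 + 8.41×120 + 2.15×95 = 572.88 + 384.54 + 1009.2 + 204.25 = 2170.87
ΣP(2012)·Q(2012) = 6.16×82 + 6.63×52 + 8.41×96 + 2.15×110 = 505.12 + 344.76 + 807.36 + 236.5 = 1893.74
Index = 2170.87 / 1893.74 × 100 = 114.6340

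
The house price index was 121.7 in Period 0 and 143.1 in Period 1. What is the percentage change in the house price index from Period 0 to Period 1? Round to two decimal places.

17.58%

Change = (143.1 − 121.7) / 121.7 × 100
       = 21.4 / 121.7 × 100 = 17.5842%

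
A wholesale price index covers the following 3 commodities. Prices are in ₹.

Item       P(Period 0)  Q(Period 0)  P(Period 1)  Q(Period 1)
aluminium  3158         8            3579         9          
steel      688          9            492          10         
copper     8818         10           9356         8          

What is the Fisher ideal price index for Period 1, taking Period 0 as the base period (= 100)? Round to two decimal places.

Laspeyres component (base-period weights):
ΣP(Period 1)Q(Period 0) = 3579×8 + 492×9 + 9356×10 = 28632 + 4428 + 93560 = 126620
ΣP(Period 0)Q(Period 0) = 3158×8 + 688×9 + 8818×10 = 25264 + 6192 + 88180 = 119636
L = 126620 / 119636 × 100 = 105.8377
Paasche component (current-period weights):
ΣP(Period 1)Q(Period 1) = 3579×9 + 492×10 + 9356×8 = 32211 + 4920 + 74848 = 111979
ΣP(Period 0)Q(Period 1) = 3158×9 + 688×10 + 8818×8 = 28422 + 6880 + 70544 = 105846
P = 111979 / 105846 × 100 = 105.7943
Fisher = √(L × P) = √(105.8377 × 105.7943) = 105.8160

105.82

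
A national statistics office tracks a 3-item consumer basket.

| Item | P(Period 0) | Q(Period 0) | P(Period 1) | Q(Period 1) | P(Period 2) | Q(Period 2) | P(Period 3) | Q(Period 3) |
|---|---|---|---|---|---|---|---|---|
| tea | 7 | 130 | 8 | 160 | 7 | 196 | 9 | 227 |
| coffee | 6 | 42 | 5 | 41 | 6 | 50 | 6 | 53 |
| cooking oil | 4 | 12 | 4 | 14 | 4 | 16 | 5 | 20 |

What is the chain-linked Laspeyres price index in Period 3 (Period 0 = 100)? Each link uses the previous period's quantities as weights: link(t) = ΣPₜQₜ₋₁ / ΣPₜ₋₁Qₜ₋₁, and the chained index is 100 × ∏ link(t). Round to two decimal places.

122.25

Link Period 0→Period 1:
ΣP(Period 1)Q(Period 0) = 8×130 + 5×42 + 4×12 = 1040 + 210 + 48 = 1298
ΣP(Period 0)Q(Period 0) = 7×130 + 6×42 + 4×12 = 910 + 252 + 48 = 1210
link = 1298/1210 = 1.072727
Link Period 1→Period 2:
ΣP(Period 2)Q(Period 1) = 7×160 + 6×41 + 4×14 = 1120 + 246 + 56 = 1422
ΣP(Period 1)Q(Period 1) = 8×160 + 5×41 + 4×14 = 1280 + 205 + 56 = 1541
link = 1422/1541 = 0.922777
Link Period 2→Period 3:
ΣP(Period 3)Q(Period 2) = 9×196 + 6×50 + 5×16 = 1764 + 300 + 80 = 2144
ΣP(Period 2)Q(Period 2) = 7×196 + 6×50 + 4×16 = 1372 + 300 + 64 = 1736
link = 2144/1736 = 1.235023
Chained index = 100 × 1.072727 × 0.922777 × 1.235023 = 122.2535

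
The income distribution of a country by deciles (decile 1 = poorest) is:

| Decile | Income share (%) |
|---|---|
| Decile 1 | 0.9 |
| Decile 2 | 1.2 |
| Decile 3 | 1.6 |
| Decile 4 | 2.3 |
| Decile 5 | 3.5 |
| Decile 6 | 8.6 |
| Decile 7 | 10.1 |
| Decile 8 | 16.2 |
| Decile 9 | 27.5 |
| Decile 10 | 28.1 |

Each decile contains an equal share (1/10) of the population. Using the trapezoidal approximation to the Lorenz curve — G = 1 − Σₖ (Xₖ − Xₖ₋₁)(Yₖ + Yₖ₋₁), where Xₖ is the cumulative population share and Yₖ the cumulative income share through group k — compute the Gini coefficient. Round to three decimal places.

Cumulative income shares Yₖ: 0.0090, 0.0210, 0.0370, 0.0600, 0.0950, 0.1810, 0.2820, 0.4440, 0.7190, 1.0000
Σ (Xₖ−Xₖ₋₁)(Yₖ+Yₖ₋₁) = (1/10)(0.0090+0.0000) + (1/10)(0.0210+0.0090) + (1/10)(0.0370+0.0210) + (1/10)(0.0600+0.0370) + (1/10)(0.0950+0.0600) + (1/10)(0.1810+0.0950) + (1/10)(0.2820+0.1810) + (1/10)(0.4440+0.2820) + (1/10)(0.7190+0.4440) + (1/10)(1.0000+0.7190)
  = 0.0009 + 0.0030 + 0.0058 + 0.0097 + 0.0155 + 0.0276 + 0.0463 + 0.0726 + 0.1163 + 0.1719 = 0.4696
G = 1 − 0.4696 = 0.5304

0.530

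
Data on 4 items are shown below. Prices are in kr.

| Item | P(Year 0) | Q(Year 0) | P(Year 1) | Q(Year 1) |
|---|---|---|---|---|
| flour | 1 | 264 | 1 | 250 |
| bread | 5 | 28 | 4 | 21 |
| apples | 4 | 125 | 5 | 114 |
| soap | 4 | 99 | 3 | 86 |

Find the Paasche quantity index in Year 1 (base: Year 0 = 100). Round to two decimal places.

89.52

Paasche quantity index uses current-period prices as weights.
ΣP(Year 1)·Q(Year 1) = 1×250 + 4×21 + 5×114 + 3×86 = 250 + 84 + 570 + 258 = 1162
ΣP(Year 1)·Q(Year 0) = 1×264 + 4×28 + 5×125 + 3×99 = 264 + 112 + 625 + 297 = 1298
Index = 1162 / 1298 × 100 = 89.5223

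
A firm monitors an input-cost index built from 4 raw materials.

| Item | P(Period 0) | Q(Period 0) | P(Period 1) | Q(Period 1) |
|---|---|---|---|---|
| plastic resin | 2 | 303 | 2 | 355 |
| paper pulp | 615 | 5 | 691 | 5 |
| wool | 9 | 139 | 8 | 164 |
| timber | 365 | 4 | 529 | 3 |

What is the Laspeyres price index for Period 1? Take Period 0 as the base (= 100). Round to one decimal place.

114.0

Laspeyres price index uses base-period quantities as weights.
ΣP(Period 1)·Q(Period 0) = 2×303 + 691×5 + 8×139 + 529×4 = 606 + 3455 + 1112 + 2116 = 7289
ΣP(Period 0)·Q(Period 0) = 2×303 + 615×5 + 9×139 + 365×4 = 606 + 3075 + 1251 + 1460 = 6392
Index = 7289 / 6392 × 100 = 114.0332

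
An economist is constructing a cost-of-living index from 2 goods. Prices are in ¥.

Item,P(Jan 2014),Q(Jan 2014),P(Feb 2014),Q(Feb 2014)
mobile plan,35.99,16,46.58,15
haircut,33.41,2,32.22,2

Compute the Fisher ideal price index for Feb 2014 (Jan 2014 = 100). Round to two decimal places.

Laspeyres component (base-period weights):
ΣP(Feb 2014)Q(Jan 2014) = 46.58×16 + 32.22×2 = 745.28 + 64.44 = 809.72
ΣP(Jan 2014)Q(Jan 2014) = 35.99×16 + 33.41×2 = 575.84 + 66.82 = 642.66
L = 809.72 / 642.66 × 100 = 125.9951
Paasche component (current-period weights):
ΣP(Feb 2014)Q(Feb 2014) = 46.58×15 + 32.22×2 = 698.7 + 64.44 = 763.14
ΣP(Jan 2014)Q(Feb 2014) = 35.99×15 + 33.41×2 = 539.85 + 66.82 = 606.67
P = 763.14 / 606.67 × 100 = 125.7916
Fisher = √(L × P) = √(125.9951 × 125.7916) = 125.8933

125.89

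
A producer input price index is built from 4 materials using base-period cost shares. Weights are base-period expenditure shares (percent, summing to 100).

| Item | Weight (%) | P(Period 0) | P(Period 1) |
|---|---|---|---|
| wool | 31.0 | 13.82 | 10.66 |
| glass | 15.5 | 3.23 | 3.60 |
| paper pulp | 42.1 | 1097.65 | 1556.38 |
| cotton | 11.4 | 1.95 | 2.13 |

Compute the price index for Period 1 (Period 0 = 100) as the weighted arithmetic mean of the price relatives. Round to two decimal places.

wool: 31.0 × (10.66/13.82) = 31.0 × 0.771346 = 23.9117
glass: 15.5 × (3.60/3.23) = 15.5 × 1.114551 = 17.2755
paper pulp: 42.1 × (1556.38/1097.65) = 42.1 × 1.417920 = 59.6944
cotton: 11.4 × (2.13/1.95) = 11.4 × 1.092308 = 12.4523
Index = Σ wᵢ·(p₁ᵢ/p₀ᵢ) = 23.9117 + 17.2755 + 59.6944 + 12.4523 = 113.3340

113.33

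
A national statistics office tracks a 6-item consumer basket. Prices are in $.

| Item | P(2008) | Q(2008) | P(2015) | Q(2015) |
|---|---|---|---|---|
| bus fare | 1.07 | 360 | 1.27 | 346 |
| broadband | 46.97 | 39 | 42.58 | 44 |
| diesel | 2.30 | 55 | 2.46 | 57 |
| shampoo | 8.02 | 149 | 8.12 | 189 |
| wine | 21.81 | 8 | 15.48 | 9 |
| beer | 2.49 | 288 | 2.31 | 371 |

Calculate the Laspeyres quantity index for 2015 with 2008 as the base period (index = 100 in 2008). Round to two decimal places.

Laspeyres quantity index uses base-period prices as weights.
ΣP(2008)·Q(2015) = 1.07×346 + 46.97×44 + 2.30×57 + 8.02×189 + 21.81×9 + 2.49×371 = 370.22 + 2066.68 + 131.1 + 1515.78 + 196.29 + 923.79 = 5203.86
ΣP(2008)·Q(2008) = 1.07×360 + 46.97×39 + 2.30×55 + 8.02×149 + 21.81×8 + 2.49×288 = 385.2 + 1831.83 + 126.5 + 1194.98 + 174.48 + 717.12 = 4430.11
Index = 5203.86 / 4430.11 × 100 = 117.4657

117.47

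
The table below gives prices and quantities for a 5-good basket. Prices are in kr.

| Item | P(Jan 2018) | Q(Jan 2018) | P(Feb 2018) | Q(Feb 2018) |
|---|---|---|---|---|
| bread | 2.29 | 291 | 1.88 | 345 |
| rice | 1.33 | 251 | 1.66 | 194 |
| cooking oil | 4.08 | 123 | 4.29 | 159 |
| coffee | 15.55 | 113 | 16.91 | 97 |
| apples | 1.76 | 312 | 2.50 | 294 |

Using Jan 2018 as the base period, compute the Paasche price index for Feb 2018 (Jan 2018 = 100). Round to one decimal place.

Paasche price index uses current-period quantities as weights.
ΣP(Feb 2018)·Q(Feb 2018) = 1.88×345 + 1.66×194 + 4.29×159 + 16.91×97 + 2.50×294 = 648.6 + 322.04 + 682.11 + 1640.27 + 735 = 4028.02
ΣP(Jan 2018)·Q(Feb 2018) = 2.29×345 + 1.33×194 + 4.08×159 + 15.55×97 + 1.76×294 = 790.05 + 258.02 + 648.72 + 1508.35 + 517.44 = 3722.58
Index = 4028.02 / 3722.58 × 100 = 108.2051

108.2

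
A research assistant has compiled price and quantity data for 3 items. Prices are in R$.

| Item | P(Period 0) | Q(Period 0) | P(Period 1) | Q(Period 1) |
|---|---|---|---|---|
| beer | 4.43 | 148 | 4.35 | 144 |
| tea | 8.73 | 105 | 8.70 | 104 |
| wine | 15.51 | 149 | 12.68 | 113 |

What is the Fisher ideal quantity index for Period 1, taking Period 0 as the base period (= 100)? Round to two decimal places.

Laspeyres component (base-period weights):
ΣP(Period 0)Q(Period 1) = 4.43×144 + 8.73×104 + 15.51×113 = 637.92 + 907.92 + 1752.63 = 3298.47
ΣP(Period 0)Q(Period 0) = 4.43×148 + 8.73×105 + 15.51×149 = 655.64 + 916.65 + 2310.99 = 3883.28
L = 3298.47 / 3883.28 × 100 = 84.9403
Paasche component (current-period weights):
ΣP(Period 1)Q(Period 1) = 4.35×144 + 8.70×104 + 12.68×113 = 626.4 + 904.8 + 1432.84 = 2964.04
ΣP(Period 1)Q(Period 0) = 4.35×148 + 8.70×105 + 12.68×149 = 643.8 + 913.5 + 1889.32 = 3446.62
P = 2964.04 / 3446.62 × 100 = 85.9985
Fisher = √(L × P) = √(84.9403 × 85.9985) = 85.4677

85.47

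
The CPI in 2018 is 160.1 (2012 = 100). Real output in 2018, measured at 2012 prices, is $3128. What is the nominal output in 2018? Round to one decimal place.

5007.9

Nominal = Real × (Index/100) = 3128 × (160.1/100)
        = 3128 × 1.601 = 5007.9280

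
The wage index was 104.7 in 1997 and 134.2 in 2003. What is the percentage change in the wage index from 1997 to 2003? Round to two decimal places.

28.18%

Change = (134.2 − 104.7) / 104.7 × 100
       = 29.5 / 104.7 × 100 = 28.1757%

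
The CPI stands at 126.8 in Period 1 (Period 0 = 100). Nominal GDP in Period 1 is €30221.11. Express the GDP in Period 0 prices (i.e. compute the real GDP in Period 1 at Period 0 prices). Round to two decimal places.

23833.68

Real = Nominal ÷ (Index/100) = 30221.11 ÷ (126.8/100)
     = 30221.11 ÷ 1.268 = 23833.6830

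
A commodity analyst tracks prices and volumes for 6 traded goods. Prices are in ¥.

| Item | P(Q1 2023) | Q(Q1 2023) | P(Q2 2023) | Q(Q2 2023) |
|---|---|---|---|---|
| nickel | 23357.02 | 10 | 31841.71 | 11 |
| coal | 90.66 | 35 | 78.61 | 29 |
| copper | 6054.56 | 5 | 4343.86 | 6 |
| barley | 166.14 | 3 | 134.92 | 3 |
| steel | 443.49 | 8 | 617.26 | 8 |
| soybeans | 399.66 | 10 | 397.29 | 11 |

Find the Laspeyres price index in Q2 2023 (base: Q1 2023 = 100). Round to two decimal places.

Laspeyres price index uses base-period quantities as weights.
ΣP(Q2 2023)·Q(Q1 2023) = 31841.71×10 + 78.61×35 + 4343.86×5 + 134.92×3 + 617.26×8 + 397.29×10 = 318417.1 + 2751.35 + 21719.3 + 404.76 + 4938.08 + 3972.9 = 352203.49
ΣP(Q1 2023)·Q(Q1 2023) = 23357.02×10 + 90.66×35 + 6054.56×5 + 166.14×3 + 443.49×8 + 399.66×10 = 233570.2 + 3173.1 + 30272.8 + 498.42 + 3547.92 + 3996.6 = 275059.04
Index = 352203.49 / 275059.04 × 100 = 128.0465

128.05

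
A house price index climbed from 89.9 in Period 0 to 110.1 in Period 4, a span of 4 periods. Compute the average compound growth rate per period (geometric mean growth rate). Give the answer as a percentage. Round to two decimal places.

Growth factor = (110.1/89.9)^(1/4) = (1.224694)^(1/4) = 1.051979
Growth rate = 1.051979 − 1 = 0.051979 = 5.1979%

5.20%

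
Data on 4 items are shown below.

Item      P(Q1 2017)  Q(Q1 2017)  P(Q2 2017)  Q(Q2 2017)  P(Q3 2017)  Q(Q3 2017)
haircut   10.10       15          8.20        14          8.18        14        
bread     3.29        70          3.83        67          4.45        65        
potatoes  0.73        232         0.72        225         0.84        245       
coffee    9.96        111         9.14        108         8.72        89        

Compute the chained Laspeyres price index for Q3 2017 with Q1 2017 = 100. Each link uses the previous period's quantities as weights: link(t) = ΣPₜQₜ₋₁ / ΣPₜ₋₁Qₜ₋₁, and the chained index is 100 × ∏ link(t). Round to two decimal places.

Link Q1 2017→Q2 2017:
ΣP(Q2 2017)Q(Q1 2017) = 8.20×15 + 3.83×70 + 0.72×232 + 9.14×111 = 123 + 268.1 + 167.04 + 1014.54 = 1572.68
ΣP(Q1 2017)Q(Q1 2017) = 10.10×15 + 3.29×70 + 0.73×232 + 9.96×111 = 151.5 + 230.3 + 169.36 + 1105.56 = 1656.72
link = 1572.68/1656.72 = 0.949273
Link Q2 2017→Q3 2017:
ΣP(Q3 2017)Q(Q2 2017) = 8.18×14 + 4.45×67 + 0.84×225 + 8.72×108 = 114.52 + 298.15 + 189 + 941.76 = 1543.43
ΣP(Q2 2017)Q(Q2 2017) = 8.20×14 + 3.83×67 + 0.72×225 + 9.14×108 = 114.8 + 256.61 + 162 + 987.12 = 1520.53
link = 1543.43/1520.53 = 1.015061
Chained index = 100 × 0.949273 × 1.015061 = 96.3570

96.36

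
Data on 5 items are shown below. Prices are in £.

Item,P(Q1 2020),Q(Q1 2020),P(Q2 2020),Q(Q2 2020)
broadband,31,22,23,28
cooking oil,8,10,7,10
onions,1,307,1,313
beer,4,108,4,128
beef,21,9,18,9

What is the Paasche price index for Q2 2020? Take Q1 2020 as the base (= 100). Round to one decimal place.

86.7

Paasche price index uses current-period quantities as weights.
ΣP(Q2 2020)·Q(Q2 2020) = 23×28 + 7×10 + 1×313 + 4×128 + 18×9 = 644 + 70 + 313 + 512 + 162 = 1701
ΣP(Q1 2020)·Q(Q2 2020) = 31×28 + 8×10 + 1×313 + 4×128 + 21×9 = 868 + 80 + 313 + 512 + 189 = 1962
Index = 1701 / 1962 × 100 = 86.6972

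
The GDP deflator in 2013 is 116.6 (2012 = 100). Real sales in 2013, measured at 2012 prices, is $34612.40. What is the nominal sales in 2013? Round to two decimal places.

Nominal = Real × (Index/100) = 34612.40 × (116.6/100)
        = 34612.40 × 1.166 = 40358.0584

40358.06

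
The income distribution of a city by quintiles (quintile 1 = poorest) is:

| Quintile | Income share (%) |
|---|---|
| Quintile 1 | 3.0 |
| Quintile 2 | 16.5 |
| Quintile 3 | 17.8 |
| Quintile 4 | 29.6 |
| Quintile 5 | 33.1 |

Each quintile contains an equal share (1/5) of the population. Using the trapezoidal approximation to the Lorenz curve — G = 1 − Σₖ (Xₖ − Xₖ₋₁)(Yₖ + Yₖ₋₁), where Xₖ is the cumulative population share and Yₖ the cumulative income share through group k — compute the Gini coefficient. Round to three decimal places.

0.293

Cumulative income shares Yₖ: 0.0300, 0.1950, 0.3730, 0.6690, 1.0000
Σ (Xₖ−Xₖ₋₁)(Yₖ+Yₖ₋₁) = (1/5)(0.0300+0.0000) + (1/5)(0.1950+0.0300) + (1/5)(0.3730+0.1950) + (1/5)(0.6690+0.3730) + (1/5)(1.0000+0.6690)
  = 0.0060 + 0.0450 + 0.1136 + 0.2084 + 0.3338 = 0.7068
G = 1 − 0.7068 = 0.2932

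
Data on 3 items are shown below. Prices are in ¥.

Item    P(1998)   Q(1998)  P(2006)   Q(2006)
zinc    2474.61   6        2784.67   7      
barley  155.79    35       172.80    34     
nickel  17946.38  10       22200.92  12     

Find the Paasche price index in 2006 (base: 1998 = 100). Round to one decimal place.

122.6

Paasche price index uses current-period quantities as weights.
ΣP(2006)·Q(2006) = 2784.67×7 + 172.80×34 + 22200.92×12 = 19492.69 + 5875.2 + 266411.04 = 291778.93
ΣP(1998)·Q(2006) = 2474.61×7 + 155.79×34 + 17946.38×12 = 17322.27 + 5296.86 + 215356.56 = 237975.69
Index = 291778.93 / 237975.69 × 100 = 122.6087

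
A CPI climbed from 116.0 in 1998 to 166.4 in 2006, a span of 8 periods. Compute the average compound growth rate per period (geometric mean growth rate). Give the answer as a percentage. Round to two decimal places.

Growth factor = (166.4/116.0)^(1/8) = (1.434483)^(1/8) = 1.046133
Growth rate = 1.046133 − 1 = 0.046133 = 4.6133%

4.61%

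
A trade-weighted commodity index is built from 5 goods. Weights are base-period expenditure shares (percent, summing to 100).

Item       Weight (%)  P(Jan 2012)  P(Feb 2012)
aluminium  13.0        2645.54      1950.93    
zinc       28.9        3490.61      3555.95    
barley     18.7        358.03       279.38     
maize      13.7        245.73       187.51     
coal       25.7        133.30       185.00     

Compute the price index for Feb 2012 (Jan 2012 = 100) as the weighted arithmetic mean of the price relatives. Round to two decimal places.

99.74

aluminium: 13.0 × (1950.93/2645.54) = 13.0 × 0.737441 = 9.5867
zinc: 28.9 × (3555.95/3490.61) = 28.9 × 1.018719 = 29.4410
barley: 18.7 × (279.38/358.03) = 18.7 × 0.780326 = 14.5921
maize: 13.7 × (187.51/245.73) = 13.7 × 0.763073 = 10.4541
coal: 25.7 × (185.00/133.30) = 25.7 × 1.387847 = 35.6677
Index = Σ wᵢ·(p₁ᵢ/p₀ᵢ) = 9.5867 + 29.4410 + 14.5921 + 10.4541 + 35.6677 = 99.7416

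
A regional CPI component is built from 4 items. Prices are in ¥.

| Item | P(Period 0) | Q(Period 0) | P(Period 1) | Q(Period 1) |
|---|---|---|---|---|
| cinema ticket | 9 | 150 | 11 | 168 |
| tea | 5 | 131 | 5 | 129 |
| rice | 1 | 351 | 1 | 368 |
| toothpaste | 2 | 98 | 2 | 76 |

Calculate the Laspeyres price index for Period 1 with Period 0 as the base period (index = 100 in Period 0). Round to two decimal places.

Laspeyres price index uses base-period quantities as weights.
ΣP(Period 1)·Q(Period 0) = 11×150 + 5×131 + 1×351 + 2×98 = 1650 + 655 + 351 + 196 = 2852
ΣP(Period 0)·Q(Period 0) = 9×150 + 5×131 + 1×351 + 2×98 = 1350 + 655 + 351 + 196 = 2552
Index = 2852 / 2552 × 100 = 111.7555

111.76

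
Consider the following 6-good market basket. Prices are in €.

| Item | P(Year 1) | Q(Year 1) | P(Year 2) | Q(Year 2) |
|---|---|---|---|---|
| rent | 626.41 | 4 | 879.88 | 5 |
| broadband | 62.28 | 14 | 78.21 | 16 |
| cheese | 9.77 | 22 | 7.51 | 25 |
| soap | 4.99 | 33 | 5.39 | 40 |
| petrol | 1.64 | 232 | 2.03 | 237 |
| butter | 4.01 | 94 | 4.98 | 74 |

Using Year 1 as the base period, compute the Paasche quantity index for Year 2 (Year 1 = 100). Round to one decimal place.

Paasche quantity index uses current-period prices as weights.
ΣP(Year 2)·Q(Year 2) = 879.88×5 + 78.21×16 + 7.51×25 + 5.39×40 + 2.03×237 + 4.98×74 = 4399.4 + 1251.36 + 187.75 + 215.6 + 481.11 + 368.52 = 6903.74
ΣP(Year 2)·Q(Year 1) = 879.88×4 + 78.21×14 + 7.51×22 + 5.39×33 + 2.03×232 + 4.98×94 = 3519.52 + 1094.94 + 165.22 + 177.87 + 470.96 + 468.12 = 5896.63
Index = 6903.74 / 5896.63 × 100 = 117.0794

117.1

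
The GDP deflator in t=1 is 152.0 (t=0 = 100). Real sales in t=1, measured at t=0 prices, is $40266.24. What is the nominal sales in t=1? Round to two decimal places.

61204.68

Nominal = Real × (Index/100) = 40266.24 × (152.0/100)
        = 40266.24 × 1.520 = 61204.6848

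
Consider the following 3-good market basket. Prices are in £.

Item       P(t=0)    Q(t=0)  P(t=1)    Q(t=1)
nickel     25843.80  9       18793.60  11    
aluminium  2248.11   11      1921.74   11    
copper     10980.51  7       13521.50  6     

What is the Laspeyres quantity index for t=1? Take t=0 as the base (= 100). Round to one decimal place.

112.2

Laspeyres quantity index uses base-period prices as weights.
ΣP(t=0)·Q(t=1) = 25843.80×11 + 2248.11×11 + 10980.51×6 = 284281.8 + 24729.21 + 65883.06 = 374894.07
ΣP(t=0)·Q(t=0) = 25843.80×9 + 2248.11×11 + 10980.51×7 = 232594.2 + 24729.21 + 76863.57 = 334186.98
Index = 374894.07 / 334186.98 × 100 = 112.1809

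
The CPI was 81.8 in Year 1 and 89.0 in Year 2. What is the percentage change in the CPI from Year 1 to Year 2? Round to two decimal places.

8.80%

Change = (89.0 − 81.8) / 81.8 × 100
       = 7.2 / 81.8 × 100 = 8.8020%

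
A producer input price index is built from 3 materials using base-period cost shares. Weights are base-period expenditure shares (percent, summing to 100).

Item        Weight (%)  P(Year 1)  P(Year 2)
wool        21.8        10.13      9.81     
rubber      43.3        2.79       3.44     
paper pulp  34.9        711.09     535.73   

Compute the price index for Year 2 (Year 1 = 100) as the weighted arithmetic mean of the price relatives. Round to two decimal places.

wool: 21.8 × (9.81/10.13) = 21.8 × 0.968411 = 21.1114
rubber: 43.3 × (3.44/2.79) = 43.3 × 1.232975 = 53.3878
paper pulp: 34.9 × (535.73/711.09) = 34.9 × 0.753393 = 26.2934
Index = Σ wᵢ·(p₁ᵢ/p₀ᵢ) = 21.1114 + 53.3878 + 26.2934 = 100.7926

100.79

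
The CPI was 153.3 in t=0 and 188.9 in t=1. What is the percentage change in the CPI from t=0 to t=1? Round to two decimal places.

23.22%

Change = (188.9 − 153.3) / 153.3 × 100
       = 35.6 / 153.3 × 100 = 23.2224%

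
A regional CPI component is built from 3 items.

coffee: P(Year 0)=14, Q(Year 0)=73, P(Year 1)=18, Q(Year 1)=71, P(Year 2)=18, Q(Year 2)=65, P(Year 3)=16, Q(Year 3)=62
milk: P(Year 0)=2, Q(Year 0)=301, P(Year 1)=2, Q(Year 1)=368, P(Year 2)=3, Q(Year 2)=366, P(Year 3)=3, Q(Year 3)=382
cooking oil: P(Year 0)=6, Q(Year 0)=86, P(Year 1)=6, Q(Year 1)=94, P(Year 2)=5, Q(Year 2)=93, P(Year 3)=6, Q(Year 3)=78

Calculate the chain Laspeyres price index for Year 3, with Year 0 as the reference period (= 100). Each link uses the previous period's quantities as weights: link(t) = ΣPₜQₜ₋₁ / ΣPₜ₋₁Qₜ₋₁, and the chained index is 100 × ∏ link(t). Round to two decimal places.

Link Year 0→Year 1:
ΣP(Year 1)Q(Year 0) = 18×73 + 2×301 + 6×86 = 1314 + 602 + 516 = 2432
ΣP(Year 0)Q(Year 0) = 14×73 + 2×301 + 6×86 = 1022 + 602 + 516 = 2140
link = 2432/2140 = 1.136449
Link Year 1→Year 2:
ΣP(Year 2)Q(Year 1) = 18×71 + 3×368 + 5×94 = 1278 + 1104 + 470 = 2852
ΣP(Year 1)Q(Year 1) = 18×71 + 2×368 + 6×94 = 1278 + 736 + 564 = 2578
link = 2852/2578 = 1.106284
Link Year 2→Year 3:
ΣP(Year 3)Q(Year 2) = 16×65 + 3×366 + 6×93 = 1040 + 1098 + 558 = 2696
ΣP(Year 2)Q(Year 2) = 18×65 + 3×366 + 5×93 = 1170 + 1098 + 465 = 2733
link = 2696/2733 = 0.986462
Chained index = 100 × 1.136449 × 1.106284 × 0.986462 = 124.0214

124.02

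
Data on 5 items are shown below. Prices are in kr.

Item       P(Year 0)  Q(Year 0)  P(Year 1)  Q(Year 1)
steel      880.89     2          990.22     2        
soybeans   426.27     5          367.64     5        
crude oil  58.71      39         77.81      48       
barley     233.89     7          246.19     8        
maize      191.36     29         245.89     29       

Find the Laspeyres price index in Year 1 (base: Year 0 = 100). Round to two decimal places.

117.49

Laspeyres price index uses base-period quantities as weights.
ΣP(Year 1)·Q(Year 0) = 990.22×2 + 367.64×5 + 77.81×39 + 246.19×7 + 245.89×29 = 1980.44 + 1838.2 + 3034.59 + 1723.33 + 7130.81 = 15707.37
ΣP(Year 0)·Q(Year 0) = 880.89×2 + 426.27×5 + 58.71×39 + 233.89×7 + 191.36×29 = 1761.78 + 2131.35 + 2289.69 + 1637.23 + 5549.44 = 13369.49
Index = 15707.37 / 13369.49 × 100 = 117.4867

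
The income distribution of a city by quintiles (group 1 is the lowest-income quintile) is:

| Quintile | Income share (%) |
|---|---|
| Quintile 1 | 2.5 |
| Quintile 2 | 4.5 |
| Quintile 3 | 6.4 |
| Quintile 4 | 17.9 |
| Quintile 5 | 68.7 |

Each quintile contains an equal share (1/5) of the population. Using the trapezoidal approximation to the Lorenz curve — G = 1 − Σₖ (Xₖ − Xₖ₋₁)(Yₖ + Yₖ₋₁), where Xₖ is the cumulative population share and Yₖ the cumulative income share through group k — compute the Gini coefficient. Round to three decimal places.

0.583

Cumulative income shares Yₖ: 0.0250, 0.0700, 0.1340, 0.3130, 1.0000
Σ (Xₖ−Xₖ₋₁)(Yₖ+Yₖ₋₁) = (1/5)(0.0250+0.0000) + (1/5)(0.0700+0.0250) + (1/5)(0.1340+0.0700) + (1/5)(0.3130+0.1340) + (1/5)(1.0000+0.3130)
  = 0.0050 + 0.0190 + 0.0408 + 0.0894 + 0.2626 = 0.4168
G = 1 − 0.4168 = 0.5832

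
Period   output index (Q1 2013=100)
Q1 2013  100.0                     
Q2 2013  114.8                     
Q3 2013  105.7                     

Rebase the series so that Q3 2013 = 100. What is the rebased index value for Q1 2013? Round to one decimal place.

94.6

Rebased(Q1 2013) = 100.0 / 105.7 × 100 = 94.6074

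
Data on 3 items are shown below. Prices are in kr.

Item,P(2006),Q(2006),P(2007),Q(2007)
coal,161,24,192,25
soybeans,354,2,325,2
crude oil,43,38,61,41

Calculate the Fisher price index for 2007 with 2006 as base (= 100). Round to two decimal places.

122.24

Laspeyres component (base-period weights):
ΣP(2007)Q(2006) = 192×24 + 325×2 + 61×38 = 4608 + 650 + 2318 = 7576
ΣP(2006)Q(2006) = 161×24 + 354×2 + 43×38 = 3864 + 708 + 1634 = 6206
L = 7576 / 6206 × 100 = 122.0754
Paasche component (current-period weights):
ΣP(2007)Q(2007) = 192×25 + 325×2 + 61×41 = 4800 + 650 + 2501 = 7951
ΣP(2006)Q(2007) = 161×25 + 354×2 + 43×41 = 4025 + 708 + 1763 = 6496
P = 7951 / 6496 × 100 = 122.3984
Fisher = √(L × P) = √(122.0754 × 122.3984) = 122.2368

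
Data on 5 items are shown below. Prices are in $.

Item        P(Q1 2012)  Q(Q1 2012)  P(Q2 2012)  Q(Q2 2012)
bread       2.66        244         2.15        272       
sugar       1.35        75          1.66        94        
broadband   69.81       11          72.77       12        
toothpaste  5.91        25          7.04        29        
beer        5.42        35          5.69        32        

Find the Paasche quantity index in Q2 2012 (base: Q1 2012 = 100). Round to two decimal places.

Paasche quantity index uses current-period prices as weights.
ΣP(Q2 2012)·Q(Q2 2012) = 2.15×272 + 1.66×94 + 72.77×12 + 7.04×29 + 5.69×32 = 584.8 + 156.04 + 873.24 + 204.16 + 182.08 = 2000.32
ΣP(Q2 2012)·Q(Q1 2012) = 2.15×244 + 1.66×75 + 72.77×11 + 7.04×25 + 5.69×35 = 524.6 + 124.5 + 800.47 + 176 + 199.15 = 1824.72
Index = 2000.32 / 1824.72 × 100 = 109.6234

109.62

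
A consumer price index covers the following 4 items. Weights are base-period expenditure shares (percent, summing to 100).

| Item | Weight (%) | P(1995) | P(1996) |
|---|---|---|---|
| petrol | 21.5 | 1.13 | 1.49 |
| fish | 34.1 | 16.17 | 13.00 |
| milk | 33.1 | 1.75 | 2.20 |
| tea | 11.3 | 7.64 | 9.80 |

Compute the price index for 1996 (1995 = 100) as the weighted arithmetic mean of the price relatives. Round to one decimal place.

111.9

petrol: 21.5 × (1.49/1.13) = 21.5 × 1.318584 = 28.3496
fish: 34.1 × (13.00/16.17) = 34.1 × 0.803958 = 27.4150
milk: 33.1 × (2.20/1.75) = 33.1 × 1.257143 = 41.6114
tea: 11.3 × (9.80/7.64) = 11.3 × 1.282723 = 14.4948
Index = Σ wᵢ·(p₁ᵢ/p₀ᵢ) = 28.3496 + 27.4150 + 41.6114 + 14.4948 = 111.8707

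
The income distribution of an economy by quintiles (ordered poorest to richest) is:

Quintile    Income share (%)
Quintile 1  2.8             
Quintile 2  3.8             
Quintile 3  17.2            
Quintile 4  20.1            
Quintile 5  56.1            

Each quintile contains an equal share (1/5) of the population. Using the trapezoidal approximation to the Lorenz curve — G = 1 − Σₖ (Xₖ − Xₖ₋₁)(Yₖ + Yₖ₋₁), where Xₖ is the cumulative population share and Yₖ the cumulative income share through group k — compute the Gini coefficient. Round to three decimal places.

0.492

Cumulative income shares Yₖ: 0.0280, 0.0660, 0.2380, 0.4390, 1.0000
Σ (Xₖ−Xₖ₋₁)(Yₖ+Yₖ₋₁) = (1/5)(0.0280+0.0000) + (1/5)(0.0660+0.0280) + (1/5)(0.2380+0.0660) + (1/5)(0.4390+0.2380) + (1/5)(1.0000+0.4390)
  = 0.0056 + 0.0188 + 0.0608 + 0.1354 + 0.2878 = 0.5084
G = 1 − 0.5084 = 0.4916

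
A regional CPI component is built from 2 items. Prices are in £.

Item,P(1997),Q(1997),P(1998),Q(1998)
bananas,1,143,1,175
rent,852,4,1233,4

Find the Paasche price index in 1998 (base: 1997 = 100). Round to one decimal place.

Paasche price index uses current-period quantities as weights.
ΣP(1998)·Q(1998) = 1×175 + 1233×4 = 175 + 4932 = 5107
ΣP(1997)·Q(1998) = 1×175 + 852×4 = 175 + 3408 = 3583
Index = 5107 / 3583 × 100 = 142.5342

142.5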